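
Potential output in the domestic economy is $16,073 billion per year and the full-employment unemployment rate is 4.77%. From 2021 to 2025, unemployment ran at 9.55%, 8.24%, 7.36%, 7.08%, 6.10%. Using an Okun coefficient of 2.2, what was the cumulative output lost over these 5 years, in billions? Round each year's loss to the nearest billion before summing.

$5,120 billion

Year 2021: gap = -2.2 × (9.55 - 4.77) = -10.516%, loss ≈ 16073 × 10.516/100 ≈ 1690.
Year 2022: gap = -2.2 × (8.24 - 4.77) = -7.634%, loss ≈ 16073 × 7.634/100 ≈ 1227.
Year 2023: gap = -2.2 × (7.36 - 4.77) = -5.698%, loss ≈ 16073 × 5.698/100 ≈ 916.
Year 2024: gap = -2.2 × (7.08 - 4.77) = -5.082%, loss ≈ 16073 × 5.082/100 ≈ 817.
Year 2025: gap = -2.2 × (6.1 - 4.77) = -2.926%, loss ≈ 16073 × 2.926/100 ≈ 470.
Total lost output = 1690 + 1227 + 916 + 817 + 470 = 5120 billion.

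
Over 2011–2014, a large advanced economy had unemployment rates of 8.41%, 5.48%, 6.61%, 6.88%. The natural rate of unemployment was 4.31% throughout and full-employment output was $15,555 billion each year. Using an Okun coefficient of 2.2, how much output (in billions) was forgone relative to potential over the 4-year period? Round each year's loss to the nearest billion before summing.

$3,469 billion

Year 2011: gap = -2.2 × (8.41 - 4.31) = -9.02%, loss ≈ 15555 × 9.02/100 ≈ 1403.
Year 2012: gap = -2.2 × (5.48 - 4.31) = -2.574%, loss ≈ 15555 × 2.574/100 ≈ 400.
Year 2013: gap = -2.2 × (6.61 - 4.31) = -5.06%, loss ≈ 15555 × 5.06/100 ≈ 787.
Year 2014: gap = -2.2 × (6.88 - 4.31) = -5.654%, loss ≈ 15555 × 5.654/100 ≈ 879.
Total lost output = 1403 + 400 + 787 + 879 = 3469 billion.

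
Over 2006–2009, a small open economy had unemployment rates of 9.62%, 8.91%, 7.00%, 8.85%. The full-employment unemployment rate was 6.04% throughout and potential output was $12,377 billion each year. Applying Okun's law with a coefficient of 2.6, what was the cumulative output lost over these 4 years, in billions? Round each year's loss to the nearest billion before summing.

$3,289 billion

Year 2006: gap = -2.6 × (9.62 - 6.04) = -9.308%, loss ≈ 12377 × 9.308/100 ≈ 1152.
Year 2007: gap = -2.6 × (8.91 - 6.04) = -7.462%, loss ≈ 12377 × 7.462/100 ≈ 924.
Year 2008: gap = -2.6 × (7 - 6.04) = -2.496%, loss ≈ 12377 × 2.496/100 ≈ 309.
Year 2009: gap = -2.6 × (8.85 - 6.04) = -7.306%, loss ≈ 12377 × 7.306/100 ≈ 904.
Total lost output = 1152 + 924 + 309 + 904 = 3289 billion.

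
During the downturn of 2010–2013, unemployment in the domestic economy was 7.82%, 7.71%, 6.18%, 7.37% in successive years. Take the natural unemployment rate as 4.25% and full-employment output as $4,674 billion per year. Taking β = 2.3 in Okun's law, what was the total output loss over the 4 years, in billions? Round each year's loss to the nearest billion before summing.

Year 2010: gap = -2.3 × (7.82 - 4.25) = -8.211%, loss ≈ 4674 × 8.211/100 ≈ 384.
Year 2011: gap = -2.3 × (7.71 - 4.25) = -7.958%, loss ≈ 4674 × 7.958/100 ≈ 372.
Year 2012: gap = -2.3 × (6.18 - 4.25) = -4.439%, loss ≈ 4674 × 4.439/100 ≈ 207.
Year 2013: gap = -2.3 × (7.37 - 4.25) = -7.176%, loss ≈ 4674 × 7.176/100 ≈ 335.
Total lost output = 384 + 372 + 207 + 335 = 1298 billion.

$1,298 billion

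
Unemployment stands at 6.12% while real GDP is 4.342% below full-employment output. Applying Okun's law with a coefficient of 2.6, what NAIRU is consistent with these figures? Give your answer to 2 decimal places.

4.45%

From Okun's law, u - u* = -(output gap)/β = -(-4.342)/2.6 = 1.67 points.
So u* = 6.12 - 1.67 = 4.45%.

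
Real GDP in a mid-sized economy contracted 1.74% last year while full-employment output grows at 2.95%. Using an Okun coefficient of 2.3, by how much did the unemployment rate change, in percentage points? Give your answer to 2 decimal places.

2.04 percentage points

Growth-rate Okun's law: g_Y = g_Y* - β × Δu, so Δu = (g_Y* - g_Y)/β.
Δu = (2.95 + 1.74)/2.3 = 4.69/2.3 = 2.04 percentage points.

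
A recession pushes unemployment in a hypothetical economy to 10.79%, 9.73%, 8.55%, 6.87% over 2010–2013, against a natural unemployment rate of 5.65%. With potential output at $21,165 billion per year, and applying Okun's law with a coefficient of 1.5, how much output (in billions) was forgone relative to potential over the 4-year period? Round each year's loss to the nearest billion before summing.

Year 2010: gap = -1.5 × (10.79 - 5.65) = -7.71%, loss ≈ 21165 × 7.71/100 ≈ 1632.
Year 2011: gap = -1.5 × (9.73 - 5.65) = -6.12%, loss ≈ 21165 × 6.12/100 ≈ 1295.
Year 2012: gap = -1.5 × (8.55 - 5.65) = -4.35%, loss ≈ 21165 × 4.35/100 ≈ 921.
Year 2013: gap = -1.5 × (6.87 - 5.65) = -1.83%, loss ≈ 21165 × 1.83/100 ≈ 387.
Total lost output = 1632 + 1295 + 921 + 387 = 4235 billion.

$4,235 billion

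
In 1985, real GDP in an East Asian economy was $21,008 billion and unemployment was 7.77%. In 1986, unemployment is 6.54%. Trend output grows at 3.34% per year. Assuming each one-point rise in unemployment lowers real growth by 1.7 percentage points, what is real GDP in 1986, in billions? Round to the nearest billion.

$22,149 billion

Δu = 6.54 - 7.77 = -1.23 points.
Okun's law (growth form): g_Y = g_Y* - β × Δu = 3.34 - 1.7 × (-1.23) = 3.34 + 2.091 = 5.431%.
Real GDP in the next year = 21008 × (1 + 5.431/100) = 21008 × 1.05431 ≈ 22149 billion.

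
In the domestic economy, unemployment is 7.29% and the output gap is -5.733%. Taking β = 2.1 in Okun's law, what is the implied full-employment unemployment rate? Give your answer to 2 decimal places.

From Okun's law, u - u* = -(output gap)/β = -(-5.733)/2.1 = 2.73 points.
So u* = 7.29 - 2.73 = 4.56%.

4.56%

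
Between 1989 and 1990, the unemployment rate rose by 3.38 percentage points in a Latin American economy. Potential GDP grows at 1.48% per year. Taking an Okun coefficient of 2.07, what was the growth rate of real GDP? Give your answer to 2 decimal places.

Growth-rate Okun's law: g_Y = g_Y* - β × Δu.
g_Y = 1.48 - 2.07 × (3.38) = 1.48 - 6.9966 = -5.5166%, i.e. -5.52% to 2 d.p.

-5.52%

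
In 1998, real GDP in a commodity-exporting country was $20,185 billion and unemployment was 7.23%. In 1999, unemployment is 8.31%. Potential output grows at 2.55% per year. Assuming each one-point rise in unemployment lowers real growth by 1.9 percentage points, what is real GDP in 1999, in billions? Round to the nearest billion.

Δu = 8.31 - 7.23 = 1.08 points.
Okun's law (growth form): g_Y = g_Y* - β × Δu = 2.55 - 1.9 × (1.08) = 2.55 - 2.052 = 0.498%.
Real GDP in the next year = 20185 × (1 + 0.498/100) = 20185 × 1.00498 ≈ 20286 billion.

$20,286 billion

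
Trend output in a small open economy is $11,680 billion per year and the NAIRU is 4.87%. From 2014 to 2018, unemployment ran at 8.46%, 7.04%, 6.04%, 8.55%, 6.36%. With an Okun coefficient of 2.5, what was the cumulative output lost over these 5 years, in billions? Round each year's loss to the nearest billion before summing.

$3,534 billion

Year 2014: gap = -2.5 × (8.46 - 4.87) = -8.975%, loss ≈ 11680 × 8.975/100 ≈ 1048.
Year 2015: gap = -2.5 × (7.04 - 4.87) = -5.425%, loss ≈ 11680 × 5.425/100 ≈ 634.
Year 2016: gap = -2.5 × (6.04 - 4.87) = -2.925%, loss ≈ 11680 × 2.925/100 ≈ 342.
Year 2017: gap = -2.5 × (8.55 - 4.87) = -9.2%, loss ≈ 11680 × 9.2/100 ≈ 1075.
Year 2018: gap = -2.5 × (6.36 - 4.87) = -3.725%, loss ≈ 11680 × 3.725/100 ≈ 435.
Total lost output = 1048 + 634 + 342 + 1075 + 435 = 3534 billion.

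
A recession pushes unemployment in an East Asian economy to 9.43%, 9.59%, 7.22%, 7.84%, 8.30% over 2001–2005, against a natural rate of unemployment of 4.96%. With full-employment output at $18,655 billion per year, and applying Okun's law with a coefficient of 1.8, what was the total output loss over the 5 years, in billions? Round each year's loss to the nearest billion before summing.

$5,904 billion

Year 2001: gap = -1.8 × (9.43 - 4.96) = -8.046%, loss ≈ 18655 × 8.046/100 ≈ 1501.
Year 2002: gap = -1.8 × (9.59 - 4.96) = -8.334%, loss ≈ 18655 × 8.334/100 ≈ 1555.
Year 2003: gap = -1.8 × (7.22 - 4.96) = -4.068%, loss ≈ 18655 × 4.068/100 ≈ 759.
Year 2004: gap = -1.8 × (7.84 - 4.96) = -5.184%, loss ≈ 18655 × 5.184/100 ≈ 967.
Year 2005: gap = -1.8 × (8.3 - 4.96) = -6.012%, loss ≈ 18655 × 6.012/100 ≈ 1122.
Total lost output = 1501 + 1555 + 759 + 967 + 1122 = 5904 billion.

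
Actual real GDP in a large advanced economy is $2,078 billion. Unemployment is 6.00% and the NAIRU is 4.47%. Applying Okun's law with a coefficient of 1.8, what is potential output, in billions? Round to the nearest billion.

$2,137 billion

Unemployment gap = 6 - 4.47 = 1.53 points, so output gap = -1.8 × 1.53 = -2.754%.
Since Y = Y* × (1 + gap/100), Y* = 2078/0.97246 ≈ 2137 billion.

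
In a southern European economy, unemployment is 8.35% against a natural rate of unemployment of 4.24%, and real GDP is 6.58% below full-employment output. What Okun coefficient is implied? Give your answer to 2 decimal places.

Okun's law: output gap = -β × (u - u*).
-6.58 = -β × (8.35 - 4.24) = -β × 4.11, so β = 6.58/4.11 = 1.60.

β ≈ 1.60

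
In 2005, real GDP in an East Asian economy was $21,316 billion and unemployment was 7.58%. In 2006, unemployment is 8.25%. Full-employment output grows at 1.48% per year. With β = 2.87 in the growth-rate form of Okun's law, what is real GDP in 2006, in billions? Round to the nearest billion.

$21,222 billion

Δu = 8.25 - 7.58 = 0.67 points.
Okun's law (growth form): g_Y = g_Y* - β × Δu = 1.48 - 2.87 × (0.67) = 1.48 - 1.9229 = -0.4429%.
Real GDP in the next year = 21316 × (1 - 0.4429/100) = 21316 × 0.995571 ≈ 21222 billion.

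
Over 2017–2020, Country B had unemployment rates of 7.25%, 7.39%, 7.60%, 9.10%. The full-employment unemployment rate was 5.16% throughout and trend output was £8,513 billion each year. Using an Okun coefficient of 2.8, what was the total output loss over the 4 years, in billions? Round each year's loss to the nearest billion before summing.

Year 2017: gap = -2.8 × (7.25 - 5.16) = -5.852%, loss ≈ 8513 × 5.852/100 ≈ 498.
Year 2018: gap = -2.8 × (7.39 - 5.16) = -6.244%, loss ≈ 8513 × 6.244/100 ≈ 532.
Year 2019: gap = -2.8 × (7.6 - 5.16) = -6.832%, loss ≈ 8513 × 6.832/100 ≈ 582.
Year 2020: gap = -2.8 × (9.1 - 5.16) = -11.032%, loss ≈ 8513 × 11.032/100 ≈ 939.
Total lost output = 498 + 532 + 582 + 939 = 2551 billion.

£2,551 billion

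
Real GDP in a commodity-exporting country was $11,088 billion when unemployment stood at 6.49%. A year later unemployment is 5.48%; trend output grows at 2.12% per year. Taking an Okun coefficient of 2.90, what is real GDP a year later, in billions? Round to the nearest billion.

Δu = 5.48 - 6.49 = -1.01 points.
Okun's law (growth form): g_Y = g_Y* - β × Δu = 2.12 - 2.90 × (-1.01) = 2.12 + 2.929 = 5.049%.
Real GDP in the next year = 11088 × (1 + 5.049/100) = 11088 × 1.05049 ≈ 11648 billion.

$11,648 billion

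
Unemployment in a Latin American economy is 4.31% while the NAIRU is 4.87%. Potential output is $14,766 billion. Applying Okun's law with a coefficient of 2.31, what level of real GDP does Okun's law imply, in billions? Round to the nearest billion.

$14,957 billion

Unemployment gap = 4.31 - 4.87 = -0.56 points, so the output gap is -2.31 × (-0.56) = 1.2936%.
Actual GDP = 14766 × (1 + 1.2936/100) = 14766 × 1.012936 ≈ 14957 billion.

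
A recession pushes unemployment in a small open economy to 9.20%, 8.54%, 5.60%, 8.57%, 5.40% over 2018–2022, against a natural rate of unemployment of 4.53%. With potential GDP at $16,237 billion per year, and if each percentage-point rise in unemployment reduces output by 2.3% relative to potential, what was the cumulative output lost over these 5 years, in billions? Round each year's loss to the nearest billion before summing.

$5,476 billion

Year 2018: gap = -2.3 × (9.2 - 4.53) = -10.741%, loss ≈ 16237 × 10.741/100 ≈ 1744.
Year 2019: gap = -2.3 × (8.54 - 4.53) = -9.223%, loss ≈ 16237 × 9.223/100 ≈ 1498.
Year 2020: gap = -2.3 × (5.6 - 4.53) = -2.461%, loss ≈ 16237 × 2.461/100 ≈ 400.
Year 2021: gap = -2.3 × (8.57 - 4.53) = -9.292%, loss ≈ 16237 × 9.292/100 ≈ 1509.
Year 2022: gap = -2.3 × (5.4 - 4.53) = -2.001%, loss ≈ 16237 × 2.001/100 ≈ 325.
Total lost output = 1744 + 1498 + 400 + 1509 + 325 = 5476 billion.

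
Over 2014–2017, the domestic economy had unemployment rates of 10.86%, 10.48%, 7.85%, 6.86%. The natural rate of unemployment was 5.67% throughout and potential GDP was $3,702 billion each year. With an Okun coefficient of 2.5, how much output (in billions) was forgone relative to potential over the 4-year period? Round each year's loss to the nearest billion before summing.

$1,237 billion

Year 2014: gap = -2.5 × (10.86 - 5.67) = -12.975%, loss ≈ 3702 × 12.975/100 ≈ 480.
Year 2015: gap = -2.5 × (10.48 - 5.67) = -12.025%, loss ≈ 3702 × 12.025/100 ≈ 445.
Year 2016: gap = -2.5 × (7.85 - 5.67) = -5.45%, loss ≈ 3702 × 5.45/100 ≈ 202.
Year 2017: gap = -2.5 × (6.86 - 5.67) = -2.975%, loss ≈ 3702 × 2.975/100 ≈ 110.
Total lost output = 480 + 445 + 202 + 110 = 1237 billion.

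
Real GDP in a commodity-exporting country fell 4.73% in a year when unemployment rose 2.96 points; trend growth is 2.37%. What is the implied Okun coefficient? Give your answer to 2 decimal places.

β ≈ 2.40

Growth form: g_Y = g_Y* - β × Δu, so β = (g_Y* - g_Y)/Δu.
β = (2.37 + 4.73)/2.96 = 7.1/2.96 = 2.40.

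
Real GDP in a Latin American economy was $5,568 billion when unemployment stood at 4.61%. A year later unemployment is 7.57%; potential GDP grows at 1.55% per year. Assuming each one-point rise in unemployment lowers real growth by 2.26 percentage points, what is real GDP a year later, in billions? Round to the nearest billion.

Δu = 7.57 - 4.61 = 2.96 points.
Okun's law (growth form): g_Y = g_Y* - β × Δu = 1.55 - 2.26 × (2.96) = 1.55 - 6.6896 = -5.1396%.
Real GDP in the next year = 5568 × (1 - 5.1396/100) = 5568 × 0.948604 ≈ 5282 billion.

$5,282 billion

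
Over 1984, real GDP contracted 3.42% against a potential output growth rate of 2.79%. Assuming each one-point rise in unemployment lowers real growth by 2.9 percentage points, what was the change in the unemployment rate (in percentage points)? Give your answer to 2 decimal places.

Growth-rate Okun's law: g_Y = g_Y* - β × Δu, so Δu = (g_Y* - g_Y)/β.
Δu = (2.79 + 3.42)/2.9 = 6.21/2.9 = 2.14 percentage points.

2.14 percentage points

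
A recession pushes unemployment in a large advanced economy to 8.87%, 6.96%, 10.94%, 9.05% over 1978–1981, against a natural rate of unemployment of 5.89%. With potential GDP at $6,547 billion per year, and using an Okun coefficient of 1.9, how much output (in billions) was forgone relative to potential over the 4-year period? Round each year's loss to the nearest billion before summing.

Year 1978: gap = -1.9 × (8.87 - 5.89) = -5.662%, loss ≈ 6547 × 5.662/100 ≈ 371.
Year 1979: gap = -1.9 × (6.96 - 5.89) = -2.033%, loss ≈ 6547 × 2.033/100 ≈ 133.
Year 1980: gap = -1.9 × (10.94 - 5.89) = -9.595%, loss ≈ 6547 × 9.595/100 ≈ 628.
Year 1981: gap = -1.9 × (9.05 - 5.89) = -6.004%, loss ≈ 6547 × 6.004/100 ≈ 393.
Total lost output = 371 + 133 + 628 + 393 = 1525 billion.

$1,525 billion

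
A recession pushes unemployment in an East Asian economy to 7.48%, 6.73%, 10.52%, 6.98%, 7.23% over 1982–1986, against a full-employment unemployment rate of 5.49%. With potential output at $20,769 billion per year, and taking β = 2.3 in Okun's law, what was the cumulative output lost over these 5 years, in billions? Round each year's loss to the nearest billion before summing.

Year 1982: gap = -2.3 × (7.48 - 5.49) = -4.577%, loss ≈ 20769 × 4.577/100 ≈ 951.
Year 1983: gap = -2.3 × (6.73 - 5.49) = -2.852%, loss ≈ 20769 × 2.852/100 ≈ 592.
Year 1984: gap = -2.3 × (10.52 - 5.49) = -11.569%, loss ≈ 20769 × 11.569/100 ≈ 2403.
Year 1985: gap = -2.3 × (6.98 - 5.49) = -3.427%, loss ≈ 20769 × 3.427/100 ≈ 712.
Year 1986: gap = -2.3 × (7.23 - 5.49) = -4.002%, loss ≈ 20769 × 4.002/100 ≈ 831.
Total lost output = 951 + 592 + 2403 + 712 + 831 = 5489 billion.

$5,489 billion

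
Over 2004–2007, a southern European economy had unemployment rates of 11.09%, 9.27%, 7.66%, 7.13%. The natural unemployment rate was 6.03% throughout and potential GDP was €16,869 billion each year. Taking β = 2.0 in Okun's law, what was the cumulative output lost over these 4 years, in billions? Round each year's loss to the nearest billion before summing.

Year 2004: gap = -2.0 × (11.09 - 6.03) = -10.12%, loss ≈ 16869 × 10.12/100 ≈ 1707.
Year 2005: gap = -2.0 × (9.27 - 6.03) = -6.48%, loss ≈ 16869 × 6.48/100 ≈ 1093.
Year 2006: gap = -2.0 × (7.66 - 6.03) = -3.26%, loss ≈ 16869 × 3.26/100 ≈ 550.
Year 2007: gap = -2.0 × (7.13 - 6.03) = -2.2%, loss ≈ 16869 × 2.2/100 ≈ 371.
Total lost output = 1707 + 1093 + 550 + 371 = 3721 billion.

€3,721 billion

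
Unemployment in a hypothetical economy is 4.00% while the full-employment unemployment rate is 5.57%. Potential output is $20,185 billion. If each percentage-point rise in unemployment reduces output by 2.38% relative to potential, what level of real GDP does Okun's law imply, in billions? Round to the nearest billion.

Unemployment gap = 4 - 5.57 = -1.57 points, so the output gap is -2.38 × (-1.57) = 3.7366%.
Actual GDP = 20185 × (1 + 3.7366/100) = 20185 × 1.037366 ≈ 20939 billion.

$20,939 billion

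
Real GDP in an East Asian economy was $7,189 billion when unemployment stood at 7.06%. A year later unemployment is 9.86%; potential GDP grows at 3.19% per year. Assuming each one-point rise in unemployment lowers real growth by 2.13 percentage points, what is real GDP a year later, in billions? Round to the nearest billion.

$6,990 billion

Δu = 9.86 - 7.06 = 2.8 points.
Okun's law (growth form): g_Y = g_Y* - β × Δu = 3.19 - 2.13 × (2.80) = 3.19 - 5.964 = -2.774%.
Real GDP in the next year = 7189 × (1 - 2.774/100) = 7189 × 0.97226 ≈ 6990 billion.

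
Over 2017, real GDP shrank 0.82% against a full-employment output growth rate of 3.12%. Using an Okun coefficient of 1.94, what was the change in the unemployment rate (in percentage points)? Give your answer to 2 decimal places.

Growth-rate Okun's law: g_Y = g_Y* - β × Δu, so Δu = (g_Y* - g_Y)/β.
Δu = (3.12 + 0.82)/1.94 = 3.94/1.94 = 2.03 percentage points.

2.03 percentage points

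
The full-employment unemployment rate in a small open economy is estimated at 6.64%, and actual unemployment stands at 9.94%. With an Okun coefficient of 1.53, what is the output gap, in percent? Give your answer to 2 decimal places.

-5.05%

The unemployment gap is 9.94 - 6.64 = 3.3 percentage points.
Okun's law gives an output gap of -1.53 × 3.3 = -5.049%, i.e. 5.05% below potential.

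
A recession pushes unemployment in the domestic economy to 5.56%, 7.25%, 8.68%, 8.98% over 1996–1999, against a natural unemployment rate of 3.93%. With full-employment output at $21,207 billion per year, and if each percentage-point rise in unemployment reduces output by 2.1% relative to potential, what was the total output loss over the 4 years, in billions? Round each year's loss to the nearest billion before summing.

Year 1996: gap = -2.1 × (5.56 - 3.93) = -3.423%, loss ≈ 21207 × 3.423/100 ≈ 726.
Year 1997: gap = -2.1 × (7.25 - 3.93) = -6.972%, loss ≈ 21207 × 6.972/100 ≈ 1479.
Year 1998: gap = -2.1 × (8.68 - 3.93) = -9.975%, loss ≈ 21207 × 9.975/100 ≈ 2115.
Year 1999: gap = -2.1 × (8.98 - 3.93) = -10.605%, loss ≈ 21207 × 10.605/100 ≈ 2249.
Total lost output = 726 + 1479 + 2115 + 2249 = 6569 billion.

$6,569 billion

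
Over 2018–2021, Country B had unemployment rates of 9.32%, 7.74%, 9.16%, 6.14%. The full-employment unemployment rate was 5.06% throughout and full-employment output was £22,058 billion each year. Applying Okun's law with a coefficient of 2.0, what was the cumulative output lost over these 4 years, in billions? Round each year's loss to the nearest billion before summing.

£5,346 billion

Year 2018: gap = -2.0 × (9.32 - 5.06) = -8.52%, loss ≈ 22058 × 8.52/100 ≈ 1879.
Year 2019: gap = -2.0 × (7.74 - 5.06) = -5.36%, loss ≈ 22058 × 5.36/100 ≈ 1182.
Year 2020: gap = -2.0 × (9.16 - 5.06) = -8.2%, loss ≈ 22058 × 8.2/100 ≈ 1809.
Year 2021: gap = -2.0 × (6.14 - 5.06) = -2.16%, loss ≈ 22058 × 2.16/100 ≈ 476.
Total lost output = 1879 + 1182 + 1809 + 476 = 5346 billion.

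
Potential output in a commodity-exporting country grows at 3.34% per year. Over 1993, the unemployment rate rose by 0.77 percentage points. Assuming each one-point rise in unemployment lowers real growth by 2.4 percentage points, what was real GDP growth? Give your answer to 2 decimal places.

1.49%

Growth-rate Okun's law: g_Y = g_Y* - β × Δu.
g_Y = 3.34 - 2.4 × (0.77) = 3.34 - 1.848 = 1.492%, i.e. 1.49% to 2 d.p.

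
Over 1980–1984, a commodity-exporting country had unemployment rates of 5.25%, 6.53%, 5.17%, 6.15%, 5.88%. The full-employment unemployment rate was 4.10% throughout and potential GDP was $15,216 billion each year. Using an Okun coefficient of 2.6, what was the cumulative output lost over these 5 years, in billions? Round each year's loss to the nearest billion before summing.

Year 1980: gap = -2.6 × (5.25 - 4.1) = -2.99%, loss ≈ 15216 × 2.99/100 ≈ 455.
Year 1981: gap = -2.6 × (6.53 - 4.1) = -6.318%, loss ≈ 15216 × 6.318/100 ≈ 961.
Year 1982: gap = -2.6 × (5.17 - 4.1) = -2.782%, loss ≈ 15216 × 2.782/100 ≈ 423.
Year 1983: gap = -2.6 × (6.15 - 4.1) = -5.33%, loss ≈ 15216 × 5.33/100 ≈ 811.
Year 1984: gap = -2.6 × (5.88 - 4.1) = -4.628%, loss ≈ 15216 × 4.628/100 ≈ 704.
Total lost output = 455 + 961 + 423 + 811 + 704 = 3354 billion.

$3,354 billion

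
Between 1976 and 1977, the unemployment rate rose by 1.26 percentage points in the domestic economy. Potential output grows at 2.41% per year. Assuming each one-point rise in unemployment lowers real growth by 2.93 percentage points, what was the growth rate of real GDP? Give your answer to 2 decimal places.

Growth-rate Okun's law: g_Y = g_Y* - β × Δu.
g_Y = 2.41 - 2.93 × (1.26) = 2.41 - 3.6918 = -1.2818%, i.e. -1.28% to 2 d.p.

-1.28%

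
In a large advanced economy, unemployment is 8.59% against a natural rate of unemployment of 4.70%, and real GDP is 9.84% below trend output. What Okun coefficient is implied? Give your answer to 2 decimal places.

Okun's law: output gap = -β × (u - u*).
-9.84 = -β × (8.59 - 4.7) = -β × 3.89, so β = 9.84/3.89 = 2.53.

β ≈ 2.53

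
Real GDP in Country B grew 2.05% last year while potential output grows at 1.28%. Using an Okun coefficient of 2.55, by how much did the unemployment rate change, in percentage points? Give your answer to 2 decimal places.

Growth-rate Okun's law: g_Y = g_Y* - β × Δu, so Δu = (g_Y* - g_Y)/β.
Δu = (1.28 - 2.05)/2.55 = -0.77/2.55 = -0.30 percentage points.

-0.30 percentage points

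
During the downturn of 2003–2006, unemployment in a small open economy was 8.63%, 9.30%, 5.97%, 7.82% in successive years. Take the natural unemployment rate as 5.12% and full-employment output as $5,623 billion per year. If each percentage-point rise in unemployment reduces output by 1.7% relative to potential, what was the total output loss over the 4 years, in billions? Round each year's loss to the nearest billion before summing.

$1,075 billion

Year 2003: gap = -1.7 × (8.63 - 5.12) = -5.967%, loss ≈ 5623 × 5.967/100 ≈ 336.
Year 2004: gap = -1.7 × (9.3 - 5.12) = -7.106%, loss ≈ 5623 × 7.106/100 ≈ 400.
Year 2005: gap = -1.7 × (5.97 - 5.12) = -1.445%, loss ≈ 5623 × 1.445/100 ≈ 81.
Year 2006: gap = -1.7 × (7.82 - 5.12) = -4.59%, loss ≈ 5623 × 4.59/100 ≈ 258.
Total lost output = 336 + 400 + 81 + 258 = 1075 billion.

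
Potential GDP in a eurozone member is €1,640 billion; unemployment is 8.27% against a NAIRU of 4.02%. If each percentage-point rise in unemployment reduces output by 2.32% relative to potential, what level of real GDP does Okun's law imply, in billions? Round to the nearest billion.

Unemployment gap = 8.27 - 4.02 = 4.25 points, so the output gap is -2.32 × 4.25 = -9.86%.
Actual GDP = 1640 × (1 - 9.86/100) = 1640 × 0.9014 ≈ 1478 billion.

€1,478 billion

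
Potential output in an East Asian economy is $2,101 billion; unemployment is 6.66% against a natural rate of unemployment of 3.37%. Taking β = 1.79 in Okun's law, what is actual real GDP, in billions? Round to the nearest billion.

Unemployment gap = 6.66 - 3.37 = 3.29 points, so the output gap is -1.79 × 3.29 = -5.8891%.
Actual GDP = 2101 × (1 - 5.8891/100) = 2101 × 0.941109 ≈ 1977 billion.

$1,977 billion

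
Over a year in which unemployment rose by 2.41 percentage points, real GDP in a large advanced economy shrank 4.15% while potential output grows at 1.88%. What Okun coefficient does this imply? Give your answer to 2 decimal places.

Growth form: g_Y = g_Y* - β × Δu, so β = (g_Y* - g_Y)/Δu.
β = (1.88 + 4.15)/2.41 = 6.03/2.41 = 2.50.

β ≈ 2.50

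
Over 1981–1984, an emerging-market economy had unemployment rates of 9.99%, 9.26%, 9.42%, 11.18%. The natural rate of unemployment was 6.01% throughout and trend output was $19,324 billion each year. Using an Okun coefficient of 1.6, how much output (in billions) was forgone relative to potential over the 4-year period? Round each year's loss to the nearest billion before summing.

Year 1981: gap = -1.6 × (9.99 - 6.01) = -6.368%, loss ≈ 19324 × 6.368/100 ≈ 1231.
Year 1982: gap = -1.6 × (9.26 - 6.01) = -5.2%, loss ≈ 19324 × 5.2/100 ≈ 1005.
Year 1983: gap = -1.6 × (9.42 - 6.01) = -5.456%, loss ≈ 19324 × 5.456/100 ≈ 1054.
Year 1984: gap = -1.6 × (11.18 - 6.01) = -8.272%, loss ≈ 19324 × 8.272/100 ≈ 1598.
Total lost output = 1231 + 1005 + 1054 + 1598 = 4888 billion.

$4,888 billion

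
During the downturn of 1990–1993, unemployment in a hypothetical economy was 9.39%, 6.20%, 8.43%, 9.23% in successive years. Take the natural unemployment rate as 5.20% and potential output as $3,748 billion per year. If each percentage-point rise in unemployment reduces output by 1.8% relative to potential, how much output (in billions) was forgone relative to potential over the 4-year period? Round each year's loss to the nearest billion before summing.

Year 1990: gap = -1.8 × (9.39 - 5.2) = -7.542%, loss ≈ 3748 × 7.542/100 ≈ 283.
Year 1991: gap = -1.8 × (6.2 - 5.2) = -1.8%, loss ≈ 3748 × 1.8/100 ≈ 67.
Year 1992: gap = -1.8 × (8.43 - 5.2) = -5.814%, loss ≈ 3748 × 5.814/100 ≈ 218.
Year 1993: gap = -1.8 × (9.23 - 5.2) = -7.254%, loss ≈ 3748 × 7.254/100 ≈ 272.
Total lost output = 283 + 67 + 218 + 272 = 840 billion.

$840 billion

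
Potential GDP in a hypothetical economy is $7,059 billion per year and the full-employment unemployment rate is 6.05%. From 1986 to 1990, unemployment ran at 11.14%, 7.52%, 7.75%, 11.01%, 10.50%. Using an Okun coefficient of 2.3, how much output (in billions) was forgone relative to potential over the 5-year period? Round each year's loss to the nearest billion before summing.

Year 1986: gap = -2.3 × (11.14 - 6.05) = -11.707%, loss ≈ 7059 × 11.707/100 ≈ 826.
Year 1987: gap = -2.3 × (7.52 - 6.05) = -3.381%, loss ≈ 7059 × 3.381/100 ≈ 239.
Year 1988: gap = -2.3 × (7.75 - 6.05) = -3.91%, loss ≈ 7059 × 3.91/100 ≈ 276.
Year 1989: gap = -2.3 × (11.01 - 6.05) = -11.408%, loss ≈ 7059 × 11.408/100 ≈ 805.
Year 1990: gap = -2.3 × (10.5 - 6.05) = -10.235%, loss ≈ 7059 × 10.235/100 ≈ 722.
Total lost output = 826 + 239 + 276 + 805 + 722 = 2868 billion.

$2,868 billion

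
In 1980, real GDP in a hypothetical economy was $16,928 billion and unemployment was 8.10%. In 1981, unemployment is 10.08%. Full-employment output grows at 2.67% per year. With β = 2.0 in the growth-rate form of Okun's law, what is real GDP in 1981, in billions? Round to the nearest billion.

$16,710 billion

Δu = 10.08 - 8.1 = 1.98 points.
Okun's law (growth form): g_Y = g_Y* - β × Δu = 2.67 - 2.0 × (1.98) = 2.67 - 3.96 = -1.29%.
Real GDP in the next year = 16928 × (1 - 1.29/100) = 16928 × 0.9871 ≈ 16710 billion.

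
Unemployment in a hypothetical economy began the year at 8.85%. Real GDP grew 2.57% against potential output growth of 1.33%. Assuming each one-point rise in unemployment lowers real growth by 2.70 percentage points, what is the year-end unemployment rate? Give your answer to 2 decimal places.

Growth-rate Okun's law: g_Y = g_Y* - β × Δu, so Δu = (g_Y* - g_Y)/β.
Δu = (1.33 - 2.57)/2.70 = -1.24/2.70 = -0.46 percentage points.
Year-end unemployment = 8.85 - 0.46 = 8.39%.

8.39%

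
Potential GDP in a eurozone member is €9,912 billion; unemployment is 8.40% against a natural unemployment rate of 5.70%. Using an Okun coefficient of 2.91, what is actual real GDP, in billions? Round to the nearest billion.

Unemployment gap = 8.4 - 5.7 = 2.7 points, so the output gap is -2.91 × 2.7 = -7.857%.
Actual GDP = 9912 × (1 - 7.857/100) = 9912 × 0.92143 ≈ 9133 billion.

€9,133 billion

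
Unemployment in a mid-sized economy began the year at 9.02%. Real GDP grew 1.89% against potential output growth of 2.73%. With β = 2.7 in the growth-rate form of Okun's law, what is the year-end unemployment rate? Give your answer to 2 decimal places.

9.33%

Growth-rate Okun's law: g_Y = g_Y* - β × Δu, so Δu = (g_Y* - g_Y)/β.
Δu = (2.73 - 1.89)/2.7 = 0.84/2.7 = 0.31 percentage points.
Year-end unemployment = 9.02 + 0.31 = 9.33%.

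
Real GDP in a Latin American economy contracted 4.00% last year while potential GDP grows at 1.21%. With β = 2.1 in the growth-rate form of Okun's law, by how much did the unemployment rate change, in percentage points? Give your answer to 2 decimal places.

Growth-rate Okun's law: g_Y = g_Y* - β × Δu, so Δu = (g_Y* - g_Y)/β.
Δu = (1.21 + 4)/2.1 = 5.21/2.1 = 2.48 percentage points.

2.48 percentage points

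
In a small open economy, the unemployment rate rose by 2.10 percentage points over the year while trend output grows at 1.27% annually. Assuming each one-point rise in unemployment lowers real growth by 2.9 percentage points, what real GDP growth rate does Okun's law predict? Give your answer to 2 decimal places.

-4.82%

Growth-rate Okun's law: g_Y = g_Y* - β × Δu.
g_Y = 1.27 - 2.9 × (2.10) = 1.27 - 6.09 = -4.82%, i.e. -4.82% to 2 d.p.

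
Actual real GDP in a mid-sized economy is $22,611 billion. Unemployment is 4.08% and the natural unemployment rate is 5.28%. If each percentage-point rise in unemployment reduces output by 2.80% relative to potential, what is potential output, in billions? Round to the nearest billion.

$21,876 billion

Unemployment gap = 4.08 - 5.28 = -1.2 points, so output gap = -2.8 × (-1.2) = 3.36%.
Since Y = Y* × (1 + gap/100), Y* = 22611/1.0336 ≈ 21876 billion.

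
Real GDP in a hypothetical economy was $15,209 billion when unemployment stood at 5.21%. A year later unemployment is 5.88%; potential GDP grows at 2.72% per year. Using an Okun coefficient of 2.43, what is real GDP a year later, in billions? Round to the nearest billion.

Δu = 5.88 - 5.21 = 0.67 points.
Okun's law (growth form): g_Y = g_Y* - β × Δu = 2.72 - 2.43 × (0.67) = 2.72 - 1.6281 = 1.0919%.
Real GDP in the next year = 15209 × (1 + 1.0919/100) = 15209 × 1.010919 ≈ 15375 billion.

$15,375 billion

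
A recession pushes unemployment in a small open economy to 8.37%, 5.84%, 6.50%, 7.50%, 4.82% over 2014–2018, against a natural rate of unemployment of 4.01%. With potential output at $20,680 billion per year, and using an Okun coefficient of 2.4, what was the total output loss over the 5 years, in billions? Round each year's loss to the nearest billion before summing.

$6,442 billion

Year 2014: gap = -2.4 × (8.37 - 4.01) = -10.464%, loss ≈ 20680 × 10.464/100 ≈ 2164.
Year 2015: gap = -2.4 × (5.84 - 4.01) = -4.392%, loss ≈ 20680 × 4.392/100 ≈ 908.
Year 2016: gap = -2.4 × (6.5 - 4.01) = -5.976%, loss ≈ 20680 × 5.976/100 ≈ 1236.
Year 2017: gap = -2.4 × (7.5 - 4.01) = -8.376%, loss ≈ 20680 × 8.376/100 ≈ 1732.
Year 2018: gap = -2.4 × (4.82 - 4.01) = -1.944%, loss ≈ 20680 × 1.944/100 ≈ 402.
Total lost output = 2164 + 908 + 1236 + 1732 + 402 = 6442 billion.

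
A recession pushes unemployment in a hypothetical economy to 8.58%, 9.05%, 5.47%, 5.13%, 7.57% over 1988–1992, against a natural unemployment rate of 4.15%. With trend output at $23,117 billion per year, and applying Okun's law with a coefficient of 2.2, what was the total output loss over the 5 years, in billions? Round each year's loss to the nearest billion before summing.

$7,653 billion

Year 1988: gap = -2.2 × (8.58 - 4.15) = -9.746%, loss ≈ 23117 × 9.746/100 ≈ 2253.
Year 1989: gap = -2.2 × (9.05 - 4.15) = -10.78%, loss ≈ 23117 × 10.78/100 ≈ 2492.
Year 1990: gap = -2.2 × (5.47 - 4.15) = -2.904%, loss ≈ 23117 × 2.904/100 ≈ 671.
Year 1991: gap = -2.2 × (5.13 - 4.15) = -2.156%, loss ≈ 23117 × 2.156/100 ≈ 498.
Year 1992: gap = -2.2 × (7.57 - 4.15) = -7.524%, loss ≈ 23117 × 7.524/100 ≈ 1739.
Total lost output = 2253 + 2492 + 671 + 498 + 1739 = 7653 billion.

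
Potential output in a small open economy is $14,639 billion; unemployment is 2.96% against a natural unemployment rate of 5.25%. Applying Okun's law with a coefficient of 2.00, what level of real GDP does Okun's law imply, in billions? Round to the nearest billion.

Unemployment gap = 2.96 - 5.25 = -2.29 points, so the output gap is -2 × (-2.29) = 4.58%.
Actual GDP = 14639 × (1 + 4.58/100) = 14639 × 1.0458 ≈ 15309 billion.

$15,309 billion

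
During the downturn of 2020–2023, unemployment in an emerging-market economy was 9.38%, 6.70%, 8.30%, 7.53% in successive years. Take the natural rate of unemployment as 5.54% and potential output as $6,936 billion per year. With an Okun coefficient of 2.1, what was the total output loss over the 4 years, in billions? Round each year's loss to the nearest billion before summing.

$1,420 billion

Year 2020: gap = -2.1 × (9.38 - 5.54) = -8.064%, loss ≈ 6936 × 8.064/100 ≈ 559.
Year 2021: gap = -2.1 × (6.7 - 5.54) = -2.436%, loss ≈ 6936 × 2.436/100 ≈ 169.
Year 2022: gap = -2.1 × (8.3 - 5.54) = -5.796%, loss ≈ 6936 × 5.796/100 ≈ 402.
Year 2023: gap = -2.1 × (7.53 - 5.54) = -4.179%, loss ≈ 6936 × 4.179/100 ≈ 290.
Total lost output = 559 + 169 + 402 + 290 = 1420 billion.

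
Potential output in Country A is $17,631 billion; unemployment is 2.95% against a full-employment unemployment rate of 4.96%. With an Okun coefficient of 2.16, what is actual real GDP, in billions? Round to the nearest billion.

Unemployment gap = 2.95 - 4.96 = -2.01 points, so the output gap is -2.16 × (-2.01) = 4.3416%.
Actual GDP = 17631 × (1 + 4.3416/100) = 17631 × 1.043416 ≈ 18396 billion.

$18,396 billion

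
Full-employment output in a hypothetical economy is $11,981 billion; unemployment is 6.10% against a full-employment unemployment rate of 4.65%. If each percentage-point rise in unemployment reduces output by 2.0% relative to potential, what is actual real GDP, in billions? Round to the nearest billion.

$11,634 billion

Unemployment gap = 6.1 - 4.65 = 1.45 points, so the output gap is -2 × 1.45 = -2.9%.
Actual GDP = 11981 × (1 - 2.9/100) = 11981 × 0.971 ≈ 11634 billion.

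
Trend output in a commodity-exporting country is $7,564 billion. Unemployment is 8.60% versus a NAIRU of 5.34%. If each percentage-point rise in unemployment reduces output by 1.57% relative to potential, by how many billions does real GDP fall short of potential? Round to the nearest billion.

$387 billion

Output gap = -1.57 × (8.6 - 5.34) = -1.57 × 3.26 = -5.1182%.
Actual GDP ≈ 7564 × 0.948818 ≈ 7177 billion, so the shortfall is 7564 - 7177 = 387 billion.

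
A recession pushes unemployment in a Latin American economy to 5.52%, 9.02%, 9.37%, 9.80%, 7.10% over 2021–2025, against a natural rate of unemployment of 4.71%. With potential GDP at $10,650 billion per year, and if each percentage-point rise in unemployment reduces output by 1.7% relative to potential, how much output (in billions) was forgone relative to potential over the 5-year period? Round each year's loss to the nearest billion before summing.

$3,126 billion

Year 2021: gap = -1.7 × (5.52 - 4.71) = -1.377%, loss ≈ 10650 × 1.377/100 ≈ 147.
Year 2022: gap = -1.7 × (9.02 - 4.71) = -7.327%, loss ≈ 10650 × 7.327/100 ≈ 780.
Year 2023: gap = -1.7 × (9.37 - 4.71) = -7.922%, loss ≈ 10650 × 7.922/100 ≈ 844.
Year 2024: gap = -1.7 × (9.8 - 4.71) = -8.653%, loss ≈ 10650 × 8.653/100 ≈ 922.
Year 2025: gap = -1.7 × (7.1 - 4.71) = -4.063%, loss ≈ 10650 × 4.063/100 ≈ 433.
Total lost output = 147 + 780 + 844 + 922 + 433 = 3126 billion.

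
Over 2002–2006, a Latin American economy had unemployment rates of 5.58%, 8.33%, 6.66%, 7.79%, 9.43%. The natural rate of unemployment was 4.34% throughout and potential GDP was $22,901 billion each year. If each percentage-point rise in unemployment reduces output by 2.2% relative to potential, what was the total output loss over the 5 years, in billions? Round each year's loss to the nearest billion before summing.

Year 2002: gap = -2.2 × (5.58 - 4.34) = -2.728%, loss ≈ 22901 × 2.728/100 ≈ 625.
Year 2003: gap = -2.2 × (8.33 - 4.34) = -8.778%, loss ≈ 22901 × 8.778/100 ≈ 2010.
Year 2004: gap = -2.2 × (6.66 - 4.34) = -5.104%, loss ≈ 22901 × 5.104/100 ≈ 1169.
Year 2005: gap = -2.2 × (7.79 - 4.34) = -7.59%, loss ≈ 22901 × 7.59/100 ≈ 1738.
Year 2006: gap = -2.2 × (9.43 - 4.34) = -11.198%, loss ≈ 22901 × 11.198/100 ≈ 2564.
Total lost output = 625 + 2010 + 1169 + 1738 + 2564 = 8106 billion.

$8,106 billion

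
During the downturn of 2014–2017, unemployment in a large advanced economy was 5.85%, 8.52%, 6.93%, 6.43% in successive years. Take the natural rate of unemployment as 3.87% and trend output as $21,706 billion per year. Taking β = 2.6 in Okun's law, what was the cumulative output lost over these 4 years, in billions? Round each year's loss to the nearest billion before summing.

Year 2014: gap = -2.6 × (5.85 - 3.87) = -5.148%, loss ≈ 21706 × 5.148/100 ≈ 1117.
Year 2015: gap = -2.6 × (8.52 - 3.87) = -12.09%, loss ≈ 21706 × 12.09/100 ≈ 2624.
Year 2016: gap = -2.6 × (6.93 - 3.87) = -7.956%, loss ≈ 21706 × 7.956/100 ≈ 1727.
Year 2017: gap = -2.6 × (6.43 - 3.87) = -6.656%, loss ≈ 21706 × 6.656/100 ≈ 1445.
Total lost output = 1117 + 2624 + 1727 + 1445 = 6913 billion.

$6,913 billion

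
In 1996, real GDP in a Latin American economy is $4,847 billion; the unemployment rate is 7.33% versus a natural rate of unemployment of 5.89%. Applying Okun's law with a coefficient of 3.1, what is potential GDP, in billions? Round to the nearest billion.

$5,073 billion

Unemployment gap = 7.33 - 5.89 = 1.44 points, so output gap = -3.1 × 1.44 = -4.464%.
Since Y = Y* × (1 + gap/100), Y* = 4847/0.95536 ≈ 5073 billion.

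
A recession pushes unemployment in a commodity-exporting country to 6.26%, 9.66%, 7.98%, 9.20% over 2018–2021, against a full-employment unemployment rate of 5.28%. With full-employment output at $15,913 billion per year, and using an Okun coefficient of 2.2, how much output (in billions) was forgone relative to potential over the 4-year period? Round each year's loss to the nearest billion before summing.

$4,193 billion

Year 2018: gap = -2.2 × (6.26 - 5.28) = -2.156%, loss ≈ 15913 × 2.156/100 ≈ 343.
Year 2019: gap = -2.2 × (9.66 - 5.28) = -9.636%, loss ≈ 15913 × 9.636/100 ≈ 1533.
Year 2020: gap = -2.2 × (7.98 - 5.28) = -5.94%, loss ≈ 15913 × 5.94/100 ≈ 945.
Year 2021: gap = -2.2 × (9.2 - 5.28) = -8.624%, loss ≈ 15913 × 8.624/100 ≈ 1372.
Total lost output = 343 + 1533 + 945 + 1372 = 4193 billion.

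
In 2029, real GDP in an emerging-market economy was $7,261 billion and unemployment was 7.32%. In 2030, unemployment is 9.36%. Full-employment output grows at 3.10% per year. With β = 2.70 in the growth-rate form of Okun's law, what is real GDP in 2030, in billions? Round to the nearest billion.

$7,086 billion

Δu = 9.36 - 7.32 = 2.04 points.
Okun's law (growth form): g_Y = g_Y* - β × Δu = 3.10 - 2.70 × (2.04) = 3.1 - 5.508 = -2.408%.
Real GDP in the next year = 7261 × (1 - 2.408/100) = 7261 × 0.97592 ≈ 7086 billion.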